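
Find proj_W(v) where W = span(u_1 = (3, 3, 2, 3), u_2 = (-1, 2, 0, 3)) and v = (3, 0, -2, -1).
proj_W(v) = (51/29, -12/29, 20/29, -33/29)

Set up U = [u_1 | ... | u_2] ∈ R^(4×2). The projector onto W = col(U) is P = U (U^T U)^(-1) U^T.
Compute U^T U =
  [31, 12]
  [12, 14],
and U^T v = (2, -6).
Solve U^T U · c = U^T v for the coefficients: c = (10/29, -21/29). The projection is proj_W(v) = U c.
Check: (v - proj_W(v)) · u_1 = 0  (should be 0).
Check: (v - proj_W(v)) · u_2 = 0  (should be 0).
Result: proj_W(v) = (51/29, -12/29, 20/29, -33/29).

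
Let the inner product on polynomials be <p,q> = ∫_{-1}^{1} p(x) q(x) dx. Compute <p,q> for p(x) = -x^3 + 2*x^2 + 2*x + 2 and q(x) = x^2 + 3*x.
<p,q> = 74/15

Expand the product: p(x)·q(x) = -x^5 - x^4 + 8*x^3 + 8*x^2 + 6*x.
∫_{-1}^{1} of each monomial x^k gives [2/(k+1) if k even, 0 if k odd]. Integrating term-by-term (or equivalently evaluating the antiderivative F(x) = -x^6/6 - x^5/5 + 2*x^4 + 8*x^3/3 + 3*x^2 at the endpoints):
  F(1) − F(−1) = 73/10 − (71/30) = 74/15.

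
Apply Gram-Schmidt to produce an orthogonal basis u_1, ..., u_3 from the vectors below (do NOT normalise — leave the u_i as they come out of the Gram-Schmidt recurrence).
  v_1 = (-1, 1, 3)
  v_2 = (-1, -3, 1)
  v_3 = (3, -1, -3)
Orthogonal basis:
  u_1 = (-1, 1, 3)
  u_2 = (-10/11, -34/11, 8/11)
  u_3 = (5/3, -1/3, 2/3)

Apply the Gram-Schmidt recurrence
  u_1 = v_1
  u_i = v_i − Σ_{j<i} ((v_i · u_j) / (u_j · u_j)) · u_j.

Step by step this gives:
  u_1 = (-1, 1, 3)
  u_2 = (-10/11, -34/11, 8/11)
  u_3 = (5/3, -1/3, 2/3)

Orthogonality check:
  u_2 · u_1 = 0 (should be 0)
  u_3 · u_1 = 0 (should be 0)
  u_3 · u_2 = 0 (should be 0)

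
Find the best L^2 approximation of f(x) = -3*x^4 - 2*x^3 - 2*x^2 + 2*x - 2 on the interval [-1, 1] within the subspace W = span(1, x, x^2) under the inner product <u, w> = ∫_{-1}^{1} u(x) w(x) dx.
g(x) = -32*x^2/7 + 4*x/5 - 61/35

The best approximation g ∈ W is the orthogonal projection of f onto W. Writing g = a_0 + a_1 x + a_2 x^2, the coefficients solve the normal equations G · a = b where
  G_{ij} = <φ_i, φ_j> and b_i = <f, φ_i>, with φ_0 = 1, φ_1 = x, φ_2 = x^2.
G =
  [2, 0, 2/3]
  [0, 2/3, 0]
  [2/3, 0, 2/5],
b = (-98/15, 8/15, -314/105).
Solving gives a_0 = -61/35, a_1 = 4/5, a_2 = -32/7, so
  g(x) = -32*x^2/7 + 4*x/5 - 61/35.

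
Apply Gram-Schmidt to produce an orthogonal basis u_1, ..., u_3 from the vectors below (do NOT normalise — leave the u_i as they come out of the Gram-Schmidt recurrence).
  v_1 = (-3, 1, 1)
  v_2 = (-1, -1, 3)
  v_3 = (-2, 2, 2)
Orthogonal basis:
  u_1 = (-3, 1, 1)
  u_2 = (4/11, -16/11, 28/11)
  u_3 = (2/3, 4/3, 2/3)

Apply the Gram-Schmidt recurrence
  u_1 = v_1
  u_i = v_i − Σ_{j<i} ((v_i · u_j) / (u_j · u_j)) · u_j.

Step by step this gives:
  u_1 = (-3, 1, 1)
  u_2 = (4/11, -16/11, 28/11)
  u_3 = (2/3, 4/3, 2/3)

Orthogonality check:
  u_2 · u_1 = 0 (should be 0)
  u_3 · u_1 = 0 (should be 0)
  u_3 · u_2 = 0 (should be 0)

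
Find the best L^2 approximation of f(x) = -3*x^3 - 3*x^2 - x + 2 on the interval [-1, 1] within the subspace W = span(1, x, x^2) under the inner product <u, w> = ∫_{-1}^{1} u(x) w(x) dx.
g(x) = -3*x^2 - 14*x/5 + 2

The best approximation g ∈ W is the orthogonal projection of f onto W. Writing g = a_0 + a_1 x + a_2 x^2, the coefficients solve the normal equations G · a = b where
  G_{ij} = <φ_i, φ_j> and b_i = <f, φ_i>, with φ_0 = 1, φ_1 = x, φ_2 = x^2.
G =
  [2, 0, 2/3]
  [0, 2/3, 0]
  [2/3, 0, 2/5],
b = (2, -28/15, 2/15).
Solving gives a_0 = 2, a_1 = -14/5, a_2 = -3, so
  g(x) = -3*x^2 - 14*x/5 + 2.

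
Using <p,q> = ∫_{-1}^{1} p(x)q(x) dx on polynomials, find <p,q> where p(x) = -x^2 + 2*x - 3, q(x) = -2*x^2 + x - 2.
<p,q> = 292/15

Expand the product: p(x)·q(x) = 2*x^4 - 5*x^3 + 10*x^2 - 7*x + 6.
∫_{-1}^{1} of each monomial x^k gives [2/(k+1) if k even, 0 if k odd]. Integrating term-by-term (or equivalently evaluating the antiderivative F(x) = 2*x^5/5 - 5*x^4/4 + 10*x^3/3 - 7*x^2/2 + 6*x at the endpoints):
  F(1) − F(−1) = 299/60 − (-869/60) = 292/15.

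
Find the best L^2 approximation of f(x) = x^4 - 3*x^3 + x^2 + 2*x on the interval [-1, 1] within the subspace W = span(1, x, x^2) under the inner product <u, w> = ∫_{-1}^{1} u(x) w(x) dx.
g(x) = 13*x^2/7 + x/5 - 3/35

The best approximation g ∈ W is the orthogonal projection of f onto W. Writing g = a_0 + a_1 x + a_2 x^2, the coefficients solve the normal equations G · a = b where
  G_{ij} = <φ_i, φ_j> and b_i = <f, φ_i>, with φ_0 = 1, φ_1 = x, φ_2 = x^2.
G =
  [2, 0, 2/3]
  [0, 2/3, 0]
  [2/3, 0, 2/5],
b = (16/15, 2/15, 24/35).
Solving gives a_0 = -3/35, a_1 = 1/5, a_2 = 13/7, so
  g(x) = 13*x^2/7 + x/5 - 3/35.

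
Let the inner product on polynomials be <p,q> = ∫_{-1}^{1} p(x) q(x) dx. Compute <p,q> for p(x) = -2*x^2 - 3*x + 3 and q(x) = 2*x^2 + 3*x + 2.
<p,q> = 86/15

Expand the product: p(x)·q(x) = -4*x^4 - 12*x^3 - 7*x^2 + 3*x + 6.
∫_{-1}^{1} of each monomial x^k gives [2/(k+1) if k even, 0 if k odd]. Integrating term-by-term (or equivalently evaluating the antiderivative F(x) = -4*x^5/5 - 3*x^4 - 7*x^3/3 + 3*x^2/2 + 6*x at the endpoints):
  F(1) − F(−1) = 41/30 − (-131/30) = 86/15.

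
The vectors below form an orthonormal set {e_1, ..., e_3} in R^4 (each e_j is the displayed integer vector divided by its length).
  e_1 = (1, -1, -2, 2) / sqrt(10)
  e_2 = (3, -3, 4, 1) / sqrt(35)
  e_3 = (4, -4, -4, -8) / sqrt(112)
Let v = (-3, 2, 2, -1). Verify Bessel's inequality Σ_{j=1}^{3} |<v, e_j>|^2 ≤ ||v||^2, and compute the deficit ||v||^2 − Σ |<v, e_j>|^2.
Σ |<v, e_j>|^2 = 35/2; ||v||^2 = 18; deficit = 1/2

Write each e_j = u_j / sqrt(<u_j, u_j>) where u_j is the displayed integer vector. Then <v, e_j> = <v, u_j> / sqrt(<u_j, u_j>), so |<v, e_j>|^2 = <v, u_j>^2 / <u_j, u_j>.
Coefficients: <v, e_1> = -11/sqrt(10), <v, e_2> = -8/sqrt(35), <v, e_3> = -20/sqrt(112).
Square and sum: Σ |<v, e_j>|^2 = 35/2.
Compute ||v||^2 = v·v = 18.
Deficit = 18 − 35/2 = 1/2 ≥ 0, confirming Bessel's inequality. (The deficit equals ||v − Σ <v,e_j> e_j||^2, the squared distance from v to span{e_j}.)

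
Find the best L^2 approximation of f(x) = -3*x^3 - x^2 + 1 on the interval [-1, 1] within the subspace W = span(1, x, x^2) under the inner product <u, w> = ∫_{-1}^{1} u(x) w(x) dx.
g(x) = -x^2 - 9*x/5 + 1

The best approximation g ∈ W is the orthogonal projection of f onto W. Writing g = a_0 + a_1 x + a_2 x^2, the coefficients solve the normal equations G · a = b where
  G_{ij} = <φ_i, φ_j> and b_i = <f, φ_i>, with φ_0 = 1, φ_1 = x, φ_2 = x^2.
G =
  [2, 0, 2/3]
  [0, 2/3, 0]
  [2/3, 0, 2/5],
b = (4/3, -6/5, 4/15).
Solving gives a_0 = 1, a_1 = -9/5, a_2 = -1, so
  g(x) = -x^2 - 9*x/5 + 1.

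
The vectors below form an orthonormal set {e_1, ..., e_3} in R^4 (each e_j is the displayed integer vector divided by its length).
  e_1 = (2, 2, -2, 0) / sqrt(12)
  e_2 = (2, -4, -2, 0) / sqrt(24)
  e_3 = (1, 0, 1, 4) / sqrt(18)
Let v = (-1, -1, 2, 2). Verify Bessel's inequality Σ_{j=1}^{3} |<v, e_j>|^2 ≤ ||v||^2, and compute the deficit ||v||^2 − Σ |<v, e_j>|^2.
Σ |<v, e_j>|^2 = 10; ||v||^2 = 10; deficit = 0

Write each e_j = u_j / sqrt(<u_j, u_j>) where u_j is the displayed integer vector. Then <v, e_j> = <v, u_j> / sqrt(<u_j, u_j>), so |<v, e_j>|^2 = <v, u_j>^2 / <u_j, u_j>.
Coefficients: <v, e_1> = -8/sqrt(12), <v, e_2> = -2/sqrt(24), <v, e_3> = 9/sqrt(18).
Square and sum: Σ |<v, e_j>|^2 = 10.
Compute ||v||^2 = v·v = 10.
Deficit = 10 − 10 = 0 ≥ 0, confirming Bessel's inequality. (The deficit equals ||v − Σ <v,e_j> e_j||^2, the squared distance from v to span{e_j}.)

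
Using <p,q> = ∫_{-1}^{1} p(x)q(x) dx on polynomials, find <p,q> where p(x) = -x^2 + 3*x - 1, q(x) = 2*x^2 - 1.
<p,q> = 8/15

Expand the product: p(x)·q(x) = -2*x^4 + 6*x^3 - x^2 - 3*x + 1.
∫_{-1}^{1} of each monomial x^k gives [2/(k+1) if k even, 0 if k odd]. Integrating term-by-term (or equivalently evaluating the antiderivative F(x) = -2*x^5/5 + 3*x^4/2 - x^3/3 - 3*x^2/2 + x at the endpoints):
  F(1) − F(−1) = 4/15 − (-4/15) = 8/15.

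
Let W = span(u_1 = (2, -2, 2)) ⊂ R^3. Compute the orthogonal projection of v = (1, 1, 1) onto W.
proj_W(v) = (1/3, -1/3, 1/3)

Set up U = [u_1 | ... | u_1] ∈ R^(3×1). The projector onto W = col(U) is P = U (U^T U)^(-1) U^T.
Compute U^T U =
  [12],
and U^T v = (2).
Solve U^T U · c = U^T v for the coefficients: c = (1/6). The projection is proj_W(v) = U c.
Check: (v - proj_W(v)) · u_1 = 0  (should be 0).
Result: proj_W(v) = (1/3, -1/3, 1/3).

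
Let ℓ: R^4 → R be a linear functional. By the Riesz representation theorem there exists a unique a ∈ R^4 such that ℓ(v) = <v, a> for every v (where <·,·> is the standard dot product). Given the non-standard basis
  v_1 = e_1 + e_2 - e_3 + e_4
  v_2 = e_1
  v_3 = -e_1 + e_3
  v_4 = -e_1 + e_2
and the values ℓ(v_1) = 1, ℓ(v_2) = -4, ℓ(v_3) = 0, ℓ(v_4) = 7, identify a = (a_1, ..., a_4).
a = (-4, 3, -4, -2)

Write a = (a_1, ..., a_4) in the standard basis. For each basis vector v_i, ℓ(v_i) = <v_i, a> is a linear equation in the a_j's. Collect the n equations into a matrix system V a = ℓ, where row i of V is v_i (expressed in the standard basis). Since V is invertible (lower-triangular with 1s on the diagonal, up to permutation), solve by back-substitution:
  V =
[[1, 1, -1, 1],
 [1, 0, 0, 0],
 [-1, 0, 1, 0],
 [-1, 1, 0, 0]]
  V a = (1, -4, 0, 7)
Solving gives a = (-4, 3, -4, -2).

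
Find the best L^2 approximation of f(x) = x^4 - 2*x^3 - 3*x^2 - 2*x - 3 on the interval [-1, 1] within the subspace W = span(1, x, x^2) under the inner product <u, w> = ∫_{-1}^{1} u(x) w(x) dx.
g(x) = -15*x^2/7 - 16*x/5 - 108/35

The best approximation g ∈ W is the orthogonal projection of f onto W. Writing g = a_0 + a_1 x + a_2 x^2, the coefficients solve the normal equations G · a = b where
  G_{ij} = <φ_i, φ_j> and b_i = <f, φ_i>, with φ_0 = 1, φ_1 = x, φ_2 = x^2.
G =
  [2, 0, 2/3]
  [0, 2/3, 0]
  [2/3, 0, 2/5],
b = (-38/5, -32/15, -102/35).
Solving gives a_0 = -108/35, a_1 = -16/5, a_2 = -15/7, so
  g(x) = -15*x^2/7 - 16*x/5 - 108/35.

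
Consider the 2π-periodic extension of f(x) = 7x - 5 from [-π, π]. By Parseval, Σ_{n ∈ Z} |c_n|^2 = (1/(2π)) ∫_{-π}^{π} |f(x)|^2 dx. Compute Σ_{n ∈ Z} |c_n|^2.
Σ |c_n|^2 = 49π^2/3 + 25

Expand and integrate term by term over [-π, π]:
  ∫ (7x)^2 dx = 49·(2π^3/3); ∫ 2·7·(-5)·x dx = 0 (odd integrand); ∫ (-5)^2 dx = 25·2π.
So (1/(2π)) ∫_{-π}^{π} (7x - 5)^2 dx = 49π^2/3 + 25 = 49π^2/3 + 25.
Parseval ⇒ Σ |c_n|^2 = 49π^2/3 + 25.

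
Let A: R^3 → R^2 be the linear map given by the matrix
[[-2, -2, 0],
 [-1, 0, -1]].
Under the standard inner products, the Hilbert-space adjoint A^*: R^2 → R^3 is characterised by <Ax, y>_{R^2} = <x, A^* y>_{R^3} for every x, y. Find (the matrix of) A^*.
A^* = A^T =
[[-2, -1],
 [-2, 0],
 [0, -1]]

For real matrices with standard dot products, the defining identity <Ax, y> = <x, A^* y> gives (Ax)^T y = x^T (A^*) y, i.e. x^T A^T y = x^T (A^*) y. Since this holds for all x, y, we must have A^* = A^T. Therefore
A^* =
[[-2, -1],
 [-2, 0],
 [0, -1]].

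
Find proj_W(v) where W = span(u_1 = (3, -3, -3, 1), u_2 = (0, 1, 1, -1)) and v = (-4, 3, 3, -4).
proj_W(v) = (-96/35, 138/35, 138/35, -74/35)

Set up U = [u_1 | ... | u_2] ∈ R^(4×2). The projector onto W = col(U) is P = U (U^T U)^(-1) U^T.
Compute U^T U =
  [28, -7]
  [-7, 3],
and U^T v = (-34, 10).
Solve U^T U · c = U^T v for the coefficients: c = (-32/35, 6/5). The projection is proj_W(v) = U c.
Check: (v - proj_W(v)) · u_1 = 0  (should be 0).
Check: (v - proj_W(v)) · u_2 = 0  (should be 0).
Result: proj_W(v) = (-96/35, 138/35, 138/35, -74/35).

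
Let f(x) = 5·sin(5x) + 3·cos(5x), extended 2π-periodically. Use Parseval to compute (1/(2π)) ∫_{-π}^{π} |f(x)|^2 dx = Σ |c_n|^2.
Σ |c_n|^2 = 17

Expand |f|^2 and use orthogonality of {sin(nx), cos(mx)} on [-π, π]:
  ∫_{-π}^{π} sin(nx)^2 dx = π, ∫ cos(mx)^2 dx = π, and cross terms integrate to 0.
So ∫_{-π}^{π} f(x)^2 dx = 5^2 · π + 3^2 · π = (25 + 9)π.
Divide by 2π: (25 + 9)/2 = 17.
By Parseval, this equals Σ |c_n|^2.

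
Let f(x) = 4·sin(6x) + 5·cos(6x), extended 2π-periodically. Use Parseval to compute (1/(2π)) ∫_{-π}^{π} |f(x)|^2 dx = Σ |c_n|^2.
Σ |c_n|^2 = 41/2

Expand |f|^2 and use orthogonality of {sin(nx), cos(mx)} on [-π, π]:
  ∫_{-π}^{π} sin(nx)^2 dx = π, ∫ cos(mx)^2 dx = π, and cross terms integrate to 0.
So ∫_{-π}^{π} f(x)^2 dx = 4^2 · π + 5^2 · π = (16 + 25)π.
Divide by 2π: (16 + 25)/2 = 41/2.
By Parseval, this equals Σ |c_n|^2.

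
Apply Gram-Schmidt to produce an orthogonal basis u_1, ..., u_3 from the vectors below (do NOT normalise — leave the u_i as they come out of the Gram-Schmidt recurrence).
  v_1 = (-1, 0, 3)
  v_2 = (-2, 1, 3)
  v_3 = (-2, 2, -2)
Orthogonal basis:
  u_1 = (-1, 0, 3)
  u_2 = (-9/10, 1, -3/10)
  u_3 = (-6/19, -6/19, -2/19)

Apply the Gram-Schmidt recurrence
  u_1 = v_1
  u_i = v_i − Σ_{j<i} ((v_i · u_j) / (u_j · u_j)) · u_j.

Step by step this gives:
  u_1 = (-1, 0, 3)
  u_2 = (-9/10, 1, -3/10)
  u_3 = (-6/19, -6/19, -2/19)

Orthogonality check:
  u_2 · u_1 = 0 (should be 0)
  u_3 · u_1 = 0 (should be 0)
  u_3 · u_2 = 0 (should be 0)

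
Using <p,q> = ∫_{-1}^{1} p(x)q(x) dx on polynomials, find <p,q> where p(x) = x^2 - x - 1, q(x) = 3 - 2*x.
<p,q> = -8/3

Expand the product: p(x)·q(x) = -2*x^3 + 5*x^2 - x - 3.
∫_{-1}^{1} of each monomial x^k gives [2/(k+1) if k even, 0 if k odd]. Integrating term-by-term (or equivalently evaluating the antiderivative F(x) = -x^4/2 + 5*x^3/3 - x^2/2 - 3*x at the endpoints):
  F(1) − F(−1) = -7/3 − (1/3) = -8/3.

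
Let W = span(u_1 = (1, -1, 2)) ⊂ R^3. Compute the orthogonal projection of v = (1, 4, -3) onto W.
proj_W(v) = (-3/2, 3/2, -3)

Set up U = [u_1 | ... | u_1] ∈ R^(3×1). The projector onto W = col(U) is P = U (U^T U)^(-1) U^T.
Compute U^T U =
  [6],
and U^T v = (-9).
Solve U^T U · c = U^T v for the coefficients: c = (-3/2). The projection is proj_W(v) = U c.
Check: (v - proj_W(v)) · u_1 = 0  (should be 0).
Result: proj_W(v) = (-3/2, 3/2, -3).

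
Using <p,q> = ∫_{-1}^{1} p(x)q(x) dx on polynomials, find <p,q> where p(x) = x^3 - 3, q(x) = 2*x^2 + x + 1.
<p,q> = -48/5

Expand the product: p(x)·q(x) = 2*x^5 + x^4 + x^3 - 6*x^2 - 3*x - 3.
∫_{-1}^{1} of each monomial x^k gives [2/(k+1) if k even, 0 if k odd]. Integrating term-by-term (or equivalently evaluating the antiderivative F(x) = x^6/3 + x^5/5 + x^4/4 - 2*x^3 - 3*x^2/2 - 3*x at the endpoints):
  F(1) − F(−1) = -343/60 − (233/60) = -48/5.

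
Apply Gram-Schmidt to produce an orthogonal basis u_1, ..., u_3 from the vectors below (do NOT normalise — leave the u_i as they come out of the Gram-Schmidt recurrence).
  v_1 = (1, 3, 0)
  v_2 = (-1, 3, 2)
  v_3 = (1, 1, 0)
Orthogonal basis:
  u_1 = (1, 3, 0)
  u_2 = (-9/5, 3/5, 2)
  u_3 = (6/19, -2/19, 6/19)

Apply the Gram-Schmidt recurrence
  u_1 = v_1
  u_i = v_i − Σ_{j<i} ((v_i · u_j) / (u_j · u_j)) · u_j.

Step by step this gives:
  u_1 = (1, 3, 0)
  u_2 = (-9/5, 3/5, 2)
  u_3 = (6/19, -2/19, 6/19)

Orthogonality check:
  u_2 · u_1 = 0 (should be 0)
  u_3 · u_1 = 0 (should be 0)
  u_3 · u_2 = 0 (should be 0)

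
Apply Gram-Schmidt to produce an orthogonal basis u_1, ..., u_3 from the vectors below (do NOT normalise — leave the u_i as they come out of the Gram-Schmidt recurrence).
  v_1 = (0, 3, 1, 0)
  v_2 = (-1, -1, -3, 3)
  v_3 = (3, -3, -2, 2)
Orthogonal basis:
  u_1 = (0, 3, 1, 0)
  u_2 = (-1, 4/5, -12/5, 3)
  u_3 = (273/82, 3/82, -9/82, 83/82)

Apply the Gram-Schmidt recurrence
  u_1 = v_1
  u_i = v_i − Σ_{j<i} ((v_i · u_j) / (u_j · u_j)) · u_j.

Step by step this gives:
  u_1 = (0, 3, 1, 0)
  u_2 = (-1, 4/5, -12/5, 3)
  u_3 = (273/82, 3/82, -9/82, 83/82)

Orthogonality check:
  u_2 · u_1 = 0 (should be 0)
  u_3 · u_1 = 0 (should be 0)
  u_3 · u_2 = 0 (should be 0)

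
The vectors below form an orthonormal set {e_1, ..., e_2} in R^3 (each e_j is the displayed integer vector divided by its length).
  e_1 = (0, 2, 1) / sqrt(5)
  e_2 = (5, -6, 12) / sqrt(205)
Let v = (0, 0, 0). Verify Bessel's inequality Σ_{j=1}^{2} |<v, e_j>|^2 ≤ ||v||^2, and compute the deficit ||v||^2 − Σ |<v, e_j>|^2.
Σ |<v, e_j>|^2 = 0; ||v||^2 = 0; deficit = 0

Write each e_j = u_j / sqrt(<u_j, u_j>) where u_j is the displayed integer vector. Then <v, e_j> = <v, u_j> / sqrt(<u_j, u_j>), so |<v, e_j>|^2 = <v, u_j>^2 / <u_j, u_j>.
Coefficients: <v, e_1> = 0/sqrt(5), <v, e_2> = 0/sqrt(205).
Square and sum: Σ |<v, e_j>|^2 = 0.
Compute ||v||^2 = v·v = 0.
Deficit = 0 − 0 = 0 ≥ 0, confirming Bessel's inequality. (The deficit equals ||v − Σ <v,e_j> e_j||^2, the squared distance from v to span{e_j}.)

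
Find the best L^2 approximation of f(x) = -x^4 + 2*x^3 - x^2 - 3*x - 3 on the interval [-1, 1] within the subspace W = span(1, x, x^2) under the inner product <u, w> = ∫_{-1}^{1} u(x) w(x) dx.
g(x) = -13*x^2/7 - 9*x/5 - 102/35

The best approximation g ∈ W is the orthogonal projection of f onto W. Writing g = a_0 + a_1 x + a_2 x^2, the coefficients solve the normal equations G · a = b where
  G_{ij} = <φ_i, φ_j> and b_i = <f, φ_i>, with φ_0 = 1, φ_1 = x, φ_2 = x^2.
G =
  [2, 0, 2/3]
  [0, 2/3, 0]
  [2/3, 0, 2/5],
b = (-106/15, -6/5, -94/35).
Solving gives a_0 = -102/35, a_1 = -9/5, a_2 = -13/7, so
  g(x) = -13*x^2/7 - 9*x/5 - 102/35.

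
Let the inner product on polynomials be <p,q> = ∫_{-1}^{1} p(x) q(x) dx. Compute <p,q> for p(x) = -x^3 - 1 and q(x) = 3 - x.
<p,q> = -28/5

Expand the product: p(x)·q(x) = x^4 - 3*x^3 + x - 3.
∫_{-1}^{1} of each monomial x^k gives [2/(k+1) if k even, 0 if k odd]. Integrating term-by-term (or equivalently evaluating the antiderivative F(x) = x^5/5 - 3*x^4/4 + x^2/2 - 3*x at the endpoints):
  F(1) − F(−1) = -61/20 − (51/20) = -28/5.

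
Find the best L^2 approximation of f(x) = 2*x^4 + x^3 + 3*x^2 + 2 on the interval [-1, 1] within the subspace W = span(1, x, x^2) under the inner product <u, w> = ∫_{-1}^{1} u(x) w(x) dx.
g(x) = 33*x^2/7 + 3*x/5 + 64/35

The best approximation g ∈ W is the orthogonal projection of f onto W. Writing g = a_0 + a_1 x + a_2 x^2, the coefficients solve the normal equations G · a = b where
  G_{ij} = <φ_i, φ_j> and b_i = <f, φ_i>, with φ_0 = 1, φ_1 = x, φ_2 = x^2.
G =
  [2, 0, 2/3]
  [0, 2/3, 0]
  [2/3, 0, 2/5],
b = (34/5, 2/5, 326/105).
Solving gives a_0 = 64/35, a_1 = 3/5, a_2 = 33/7, so
  g(x) = 33*x^2/7 + 3*x/5 + 64/35.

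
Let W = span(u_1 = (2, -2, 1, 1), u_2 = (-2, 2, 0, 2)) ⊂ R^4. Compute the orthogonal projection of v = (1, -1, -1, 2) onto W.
proj_W(v) = (5/7, -5/7, 5/7, 10/7)

Set up U = [u_1 | ... | u_2] ∈ R^(4×2). The projector onto W = col(U) is P = U (U^T U)^(-1) U^T.
Compute U^T U =
  [10, -6]
  [-6, 12],
and U^T v = (5, 0).
Solve U^T U · c = U^T v for the coefficients: c = (5/7, 5/14). The projection is proj_W(v) = U c.
Check: (v - proj_W(v)) · u_1 = 0  (should be 0).
Check: (v - proj_W(v)) · u_2 = 0  (should be 0).
Result: proj_W(v) = (5/7, -5/7, 5/7, 10/7).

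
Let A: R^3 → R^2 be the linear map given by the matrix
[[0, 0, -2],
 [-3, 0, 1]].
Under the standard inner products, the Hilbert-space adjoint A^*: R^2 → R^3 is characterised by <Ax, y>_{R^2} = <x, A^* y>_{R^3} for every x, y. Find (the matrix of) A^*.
A^* = A^T =
[[0, -3],
 [0, 0],
 [-2, 1]]

For real matrices with standard dot products, the defining identity <Ax, y> = <x, A^* y> gives (Ax)^T y = x^T (A^*) y, i.e. x^T A^T y = x^T (A^*) y. Since this holds for all x, y, we must have A^* = A^T. Therefore
A^* =
[[0, -3],
 [0, 0],
 [-2, 1]].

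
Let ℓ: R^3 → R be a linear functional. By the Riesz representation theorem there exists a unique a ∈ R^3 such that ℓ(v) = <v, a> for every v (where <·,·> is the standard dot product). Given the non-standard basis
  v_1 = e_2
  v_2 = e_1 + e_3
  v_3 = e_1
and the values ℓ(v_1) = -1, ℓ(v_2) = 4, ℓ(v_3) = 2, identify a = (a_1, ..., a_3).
a = (2, -1, 2)

Write a = (a_1, ..., a_3) in the standard basis. For each basis vector v_i, ℓ(v_i) = <v_i, a> is a linear equation in the a_j's. Collect the n equations into a matrix system V a = ℓ, where row i of V is v_i (expressed in the standard basis). Since V is invertible (lower-triangular with 1s on the diagonal, up to permutation), solve by back-substitution:
  V =
[[0, 1, 0],
 [1, 0, 1],
 [1, 0, 0]]
  V a = (-1, 4, 2)
Solving gives a = (2, -1, 2).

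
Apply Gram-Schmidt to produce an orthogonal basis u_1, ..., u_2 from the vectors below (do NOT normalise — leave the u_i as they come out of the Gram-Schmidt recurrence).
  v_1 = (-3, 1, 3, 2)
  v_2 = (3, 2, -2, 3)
Orthogonal basis:
  u_1 = (-3, 1, 3, 2)
  u_2 = (48/23, 53/23, -25/23, 83/23)

Apply the Gram-Schmidt recurrence
  u_1 = v_1
  u_i = v_i − Σ_{j<i} ((v_i · u_j) / (u_j · u_j)) · u_j.

Step by step this gives:
  u_1 = (-3, 1, 3, 2)
  u_2 = (48/23, 53/23, -25/23, 83/23)

Orthogonality check:
  u_2 · u_1 = 0 (should be 0)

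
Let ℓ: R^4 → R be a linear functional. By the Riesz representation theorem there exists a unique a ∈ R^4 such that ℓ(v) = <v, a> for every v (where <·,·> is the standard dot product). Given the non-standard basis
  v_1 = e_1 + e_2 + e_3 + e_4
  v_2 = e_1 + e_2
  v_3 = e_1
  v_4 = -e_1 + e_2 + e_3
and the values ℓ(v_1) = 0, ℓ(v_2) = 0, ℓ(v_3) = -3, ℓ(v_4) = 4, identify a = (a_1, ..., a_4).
a = (-3, 3, -2, 2)

Write a = (a_1, ..., a_4) in the standard basis. For each basis vector v_i, ℓ(v_i) = <v_i, a> is a linear equation in the a_j's. Collect the n equations into a matrix system V a = ℓ, where row i of V is v_i (expressed in the standard basis). Since V is invertible (lower-triangular with 1s on the diagonal, up to permutation), solve by back-substitution:
  V =
[[1, 1, 1, 1],
 [1, 1, 0, 0],
 [1, 0, 0, 0],
 [-1, 1, 1, 0]]
  V a = (0, 0, -3, 4)
Solving gives a = (-3, 3, -2, 2).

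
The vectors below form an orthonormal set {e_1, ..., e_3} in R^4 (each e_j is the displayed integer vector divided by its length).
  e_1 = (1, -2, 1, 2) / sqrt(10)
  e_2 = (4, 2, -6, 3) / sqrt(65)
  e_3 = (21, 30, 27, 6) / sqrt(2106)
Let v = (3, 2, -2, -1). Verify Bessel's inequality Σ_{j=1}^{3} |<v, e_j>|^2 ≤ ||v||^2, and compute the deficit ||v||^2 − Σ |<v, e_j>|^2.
Σ |<v, e_j>|^2 = 14; ||v||^2 = 18; deficit = 4

Write each e_j = u_j / sqrt(<u_j, u_j>) where u_j is the displayed integer vector. Then <v, e_j> = <v, u_j> / sqrt(<u_j, u_j>), so |<v, e_j>|^2 = <v, u_j>^2 / <u_j, u_j>.
Coefficients: <v, e_1> = -5/sqrt(10), <v, e_2> = 25/sqrt(65), <v, e_3> = 63/sqrt(2106).
Square and sum: Σ |<v, e_j>|^2 = 14.
Compute ||v||^2 = v·v = 18.
Deficit = 18 − 14 = 4 ≥ 0, confirming Bessel's inequality. (The deficit equals ||v − Σ <v,e_j> e_j||^2, the squared distance from v to span{e_j}.)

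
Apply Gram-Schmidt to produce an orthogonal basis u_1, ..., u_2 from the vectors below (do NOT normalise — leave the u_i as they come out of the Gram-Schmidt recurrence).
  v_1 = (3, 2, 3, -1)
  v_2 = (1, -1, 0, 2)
Orthogonal basis:
  u_1 = (3, 2, 3, -1)
  u_2 = (26/23, -21/23, 3/23, 45/23)

Apply the Gram-Schmidt recurrence
  u_1 = v_1
  u_i = v_i − Σ_{j<i} ((v_i · u_j) / (u_j · u_j)) · u_j.

Step by step this gives:
  u_1 = (3, 2, 3, -1)
  u_2 = (26/23, -21/23, 3/23, 45/23)

Orthogonality check:
  u_2 · u_1 = 0 (should be 0)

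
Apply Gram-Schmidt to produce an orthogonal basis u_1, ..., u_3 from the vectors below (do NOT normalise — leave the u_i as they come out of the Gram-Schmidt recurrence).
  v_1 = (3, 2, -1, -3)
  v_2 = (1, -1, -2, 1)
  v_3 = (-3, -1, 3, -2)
Orthogonal basis:
  u_1 = (3, 2, -1, -3)
  u_2 = (1, -1, -2, 1)
  u_3 = (-85/161, -279/161, -33/161, -260/161)

Apply the Gram-Schmidt recurrence
  u_1 = v_1
  u_i = v_i − Σ_{j<i} ((v_i · u_j) / (u_j · u_j)) · u_j.

Step by step this gives:
  u_1 = (3, 2, -1, -3)
  u_2 = (1, -1, -2, 1)
  u_3 = (-85/161, -279/161, -33/161, -260/161)

Orthogonality check:
  u_2 · u_1 = 0 (should be 0)
  u_3 · u_1 = 0 (should be 0)
  u_3 · u_2 = 0 (should be 0)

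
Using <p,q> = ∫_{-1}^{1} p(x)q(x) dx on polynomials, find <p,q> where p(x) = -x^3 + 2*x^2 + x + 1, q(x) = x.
<p,q> = 4/15

Expand the product: p(x)·q(x) = -x^4 + 2*x^3 + x^2 + x.
∫_{-1}^{1} of each monomial x^k gives [2/(k+1) if k even, 0 if k odd]. Integrating term-by-term (or equivalently evaluating the antiderivative F(x) = -x^5/5 + x^4/2 + x^3/3 + x^2/2 at the endpoints):
  F(1) − F(−1) = 17/15 − (13/15) = 4/15.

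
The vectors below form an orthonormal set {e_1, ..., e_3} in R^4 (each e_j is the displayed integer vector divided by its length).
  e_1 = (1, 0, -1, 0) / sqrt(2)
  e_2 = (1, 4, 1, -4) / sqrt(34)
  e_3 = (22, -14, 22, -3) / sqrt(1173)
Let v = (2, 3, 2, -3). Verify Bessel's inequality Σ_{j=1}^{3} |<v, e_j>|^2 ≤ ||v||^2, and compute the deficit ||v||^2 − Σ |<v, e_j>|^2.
Σ |<v, e_j>|^2 = 1769/69; ||v||^2 = 26; deficit = 25/69

Write each e_j = u_j / sqrt(<u_j, u_j>) where u_j is the displayed integer vector. Then <v, e_j> = <v, u_j> / sqrt(<u_j, u_j>), so |<v, e_j>|^2 = <v, u_j>^2 / <u_j, u_j>.
Coefficients: <v, e_1> = 0/sqrt(2), <v, e_2> = 28/sqrt(34), <v, e_3> = 55/sqrt(1173).
Square and sum: Σ |<v, e_j>|^2 = 1769/69.
Compute ||v||^2 = v·v = 26.
Deficit = 26 − 1769/69 = 25/69 ≥ 0, confirming Bessel's inequality. (The deficit equals ||v − Σ <v,e_j> e_j||^2, the squared distance from v to span{e_j}.)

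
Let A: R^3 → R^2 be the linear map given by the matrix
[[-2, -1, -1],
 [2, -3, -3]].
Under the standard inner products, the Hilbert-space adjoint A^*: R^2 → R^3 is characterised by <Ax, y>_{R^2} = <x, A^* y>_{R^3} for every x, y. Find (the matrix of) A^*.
A^* = A^T =
[[-2, 2],
 [-1, -3],
 [-1, -3]]

For real matrices with standard dot products, the defining identity <Ax, y> = <x, A^* y> gives (Ax)^T y = x^T (A^*) y, i.e. x^T A^T y = x^T (A^*) y. Since this holds for all x, y, we must have A^* = A^T. Therefore
A^* =
[[-2, 2],
 [-1, -3],
 [-1, -3]].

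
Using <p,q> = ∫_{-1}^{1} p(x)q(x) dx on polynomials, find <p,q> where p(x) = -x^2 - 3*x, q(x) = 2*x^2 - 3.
<p,q> = 6/5

Expand the product: p(x)·q(x) = -2*x^4 - 6*x^3 + 3*x^2 + 9*x.
∫_{-1}^{1} of each monomial x^k gives [2/(k+1) if k even, 0 if k odd]. Integrating term-by-term (or equivalently evaluating the antiderivative F(x) = -2*x^5/5 - 3*x^4/2 + x^3 + 9*x^2/2 at the endpoints):
  F(1) − F(−1) = 18/5 − (12/5) = 6/5.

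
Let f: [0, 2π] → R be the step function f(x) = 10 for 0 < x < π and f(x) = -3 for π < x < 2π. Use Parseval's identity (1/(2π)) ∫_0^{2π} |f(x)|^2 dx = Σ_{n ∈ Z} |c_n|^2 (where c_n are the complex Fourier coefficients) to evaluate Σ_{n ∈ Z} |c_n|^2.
Σ |c_n|^2 = 109/2

Parseval equates the L^2 energy of f (normalised by 1/(2π)) with the ℓ^2 sum of its Fourier coefficients: (1/(2π)) ∫_0^{2π} |f|^2 = Σ |c_n|^2.
Compute the left side: (1/(2π)) [∫_0^π 10^2 dx + ∫_π^{2π} (-3)^2 dx] = (1/(2π)) · (100π + 9π) = (100 + 9)/2 = 109/2.
So Σ_{n ∈ Z} |c_n|^2 = 109/2.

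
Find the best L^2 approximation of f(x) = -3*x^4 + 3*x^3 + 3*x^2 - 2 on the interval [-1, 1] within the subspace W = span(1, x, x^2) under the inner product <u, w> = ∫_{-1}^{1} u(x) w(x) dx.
g(x) = 3*x^2/7 + 9*x/5 - 61/35

The best approximation g ∈ W is the orthogonal projection of f onto W. Writing g = a_0 + a_1 x + a_2 x^2, the coefficients solve the normal equations G · a = b where
  G_{ij} = <φ_i, φ_j> and b_i = <f, φ_i>, with φ_0 = 1, φ_1 = x, φ_2 = x^2.
G =
  [2, 0, 2/3]
  [0, 2/3, 0]
  [2/3, 0, 2/5],
b = (-16/5, 6/5, -104/105).
Solving gives a_0 = -61/35, a_1 = 9/5, a_2 = 3/7, so
  g(x) = 3*x^2/7 + 9*x/5 - 61/35.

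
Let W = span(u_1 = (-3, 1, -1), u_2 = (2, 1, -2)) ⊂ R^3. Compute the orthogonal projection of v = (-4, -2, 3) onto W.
proj_W(v) = (-71/18, -14/9, 59/18)

Set up U = [u_1 | ... | u_2] ∈ R^(3×2). The projector onto W = col(U) is P = U (U^T U)^(-1) U^T.
Compute U^T U =
  [11, -3]
  [-3, 9],
and U^T v = (7, -16).
Solve U^T U · c = U^T v for the coefficients: c = (1/6, -31/18). The projection is proj_W(v) = U c.
Check: (v - proj_W(v)) · u_1 = 0  (should be 0).
Check: (v - proj_W(v)) · u_2 = 0  (should be 0).
Result: proj_W(v) = (-71/18, -14/9, 59/18).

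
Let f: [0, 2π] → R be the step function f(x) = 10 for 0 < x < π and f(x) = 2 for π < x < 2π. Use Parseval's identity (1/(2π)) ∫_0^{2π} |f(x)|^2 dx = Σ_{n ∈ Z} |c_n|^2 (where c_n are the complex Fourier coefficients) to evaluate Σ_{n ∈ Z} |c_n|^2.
Σ |c_n|^2 = 52

Parseval equates the L^2 energy of f (normalised by 1/(2π)) with the ℓ^2 sum of its Fourier coefficients: (1/(2π)) ∫_0^{2π} |f|^2 = Σ |c_n|^2.
Compute the left side: (1/(2π)) [∫_0^π 10^2 dx + ∫_π^{2π} 2^2 dx] = (1/(2π)) · (100π + 4π) = (100 + 4)/2 = 52.
So Σ_{n ∈ Z} |c_n|^2 = 52.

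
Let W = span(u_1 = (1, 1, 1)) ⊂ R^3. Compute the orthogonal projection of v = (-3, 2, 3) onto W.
proj_W(v) = (2/3, 2/3, 2/3)

Set up U = [u_1 | ... | u_1] ∈ R^(3×1). The projector onto W = col(U) is P = U (U^T U)^(-1) U^T.
Compute U^T U =
  [3],
and U^T v = (2).
Solve U^T U · c = U^T v for the coefficients: c = (2/3). The projection is proj_W(v) = U c.
Check: (v - proj_W(v)) · u_1 = 0  (should be 0).
Result: proj_W(v) = (2/3, 2/3, 2/3).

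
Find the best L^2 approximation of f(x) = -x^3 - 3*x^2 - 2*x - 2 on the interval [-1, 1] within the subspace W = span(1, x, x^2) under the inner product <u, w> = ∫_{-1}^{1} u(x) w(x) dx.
g(x) = -3*x^2 - 13*x/5 - 2

The best approximation g ∈ W is the orthogonal projection of f onto W. Writing g = a_0 + a_1 x + a_2 x^2, the coefficients solve the normal equations G · a = b where
  G_{ij} = <φ_i, φ_j> and b_i = <f, φ_i>, with φ_0 = 1, φ_1 = x, φ_2 = x^2.
G =
  [2, 0, 2/3]
  [0, 2/3, 0]
  [2/3, 0, 2/5],
b = (-6, -26/15, -38/15).
Solving gives a_0 = -2, a_1 = -13/5, a_2 = -3, so
  g(x) = -3*x^2 - 13*x/5 - 2.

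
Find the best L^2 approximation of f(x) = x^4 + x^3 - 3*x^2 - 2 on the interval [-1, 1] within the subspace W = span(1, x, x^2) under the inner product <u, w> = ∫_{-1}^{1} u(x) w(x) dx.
g(x) = -15*x^2/7 + 3*x/5 - 73/35

The best approximation g ∈ W is the orthogonal projection of f onto W. Writing g = a_0 + a_1 x + a_2 x^2, the coefficients solve the normal equations G · a = b where
  G_{ij} = <φ_i, φ_j> and b_i = <f, φ_i>, with φ_0 = 1, φ_1 = x, φ_2 = x^2.
G =
  [2, 0, 2/3]
  [0, 2/3, 0]
  [2/3, 0, 2/5],
b = (-28/5, 2/5, -236/105).
Solving gives a_0 = -73/35, a_1 = 3/5, a_2 = -15/7, so
  g(x) = -15*x^2/7 + 3*x/5 - 73/35.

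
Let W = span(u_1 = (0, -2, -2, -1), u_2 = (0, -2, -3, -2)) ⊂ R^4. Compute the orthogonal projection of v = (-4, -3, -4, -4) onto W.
proj_W(v) = (0, -8/3, -14/3, -10/3)

Set up U = [u_1 | ... | u_2] ∈ R^(4×2). The projector onto W = col(U) is P = U (U^T U)^(-1) U^T.
Compute U^T U =
  [9, 12]
  [12, 17],
and U^T v = (18, 26).
Solve U^T U · c = U^T v for the coefficients: c = (-2/3, 2). The projection is proj_W(v) = U c.
Check: (v - proj_W(v)) · u_1 = 0  (should be 0).
Check: (v - proj_W(v)) · u_2 = 0  (should be 0).
Result: proj_W(v) = (0, -8/3, -14/3, -10/3).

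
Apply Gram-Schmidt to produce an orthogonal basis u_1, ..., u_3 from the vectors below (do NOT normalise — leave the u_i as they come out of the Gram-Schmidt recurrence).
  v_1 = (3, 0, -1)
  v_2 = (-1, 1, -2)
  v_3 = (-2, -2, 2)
Orthogonal basis:
  u_1 = (3, 0, -1)
  u_2 = (-7/10, 1, -21/10)
  u_3 = (-10/59, -70/59, -30/59)

Apply the Gram-Schmidt recurrence
  u_1 = v_1
  u_i = v_i − Σ_{j<i} ((v_i · u_j) / (u_j · u_j)) · u_j.

Step by step this gives:
  u_1 = (3, 0, -1)
  u_2 = (-7/10, 1, -21/10)
  u_3 = (-10/59, -70/59, -30/59)

Orthogonality check:
  u_2 · u_1 = 0 (should be 0)
  u_3 · u_1 = 0 (should be 0)
  u_3 · u_2 = 0 (should be 0)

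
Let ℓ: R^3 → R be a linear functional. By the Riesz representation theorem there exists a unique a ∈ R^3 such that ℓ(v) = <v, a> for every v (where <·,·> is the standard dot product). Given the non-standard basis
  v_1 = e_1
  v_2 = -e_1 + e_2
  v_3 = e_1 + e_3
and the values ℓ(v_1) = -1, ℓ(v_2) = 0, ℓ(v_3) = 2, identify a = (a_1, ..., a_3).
a = (-1, -1, 3)

Write a = (a_1, ..., a_3) in the standard basis. For each basis vector v_i, ℓ(v_i) = <v_i, a> is a linear equation in the a_j's. Collect the n equations into a matrix system V a = ℓ, where row i of V is v_i (expressed in the standard basis). Since V is invertible (lower-triangular with 1s on the diagonal, up to permutation), solve by back-substitution:
  V =
[[1, 0, 0],
 [-1, 1, 0],
 [1, 0, 1]]
  V a = (-1, 0, 2)
Solving gives a = (-1, -1, 3).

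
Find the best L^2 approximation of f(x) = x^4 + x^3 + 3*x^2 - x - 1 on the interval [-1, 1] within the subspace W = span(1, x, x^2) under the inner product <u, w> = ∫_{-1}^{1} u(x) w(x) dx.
g(x) = 27*x^2/7 - 2*x/5 - 38/35

The best approximation g ∈ W is the orthogonal projection of f onto W. Writing g = a_0 + a_1 x + a_2 x^2, the coefficients solve the normal equations G · a = b where
  G_{ij} = <φ_i, φ_j> and b_i = <f, φ_i>, with φ_0 = 1, φ_1 = x, φ_2 = x^2.
G =
  [2, 0, 2/3]
  [0, 2/3, 0]
  [2/3, 0, 2/5],
b = (2/5, -4/15, 86/105).
Solving gives a_0 = -38/35, a_1 = -2/5, a_2 = 27/7, so
  g(x) = 27*x^2/7 - 2*x/5 - 38/35.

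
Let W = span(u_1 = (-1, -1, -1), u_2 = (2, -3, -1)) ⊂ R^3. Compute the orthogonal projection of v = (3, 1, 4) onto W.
proj_W(v) = (68/19, 71/38, 97/38)

Set up U = [u_1 | ... | u_2] ∈ R^(3×2). The projector onto W = col(U) is P = U (U^T U)^(-1) U^T.
Compute U^T U =
  [3, 2]
  [2, 14],
and U^T v = (-8, -1).
Solve U^T U · c = U^T v for the coefficients: c = (-55/19, 13/38). The projection is proj_W(v) = U c.
Check: (v - proj_W(v)) · u_1 = 0  (should be 0).
Check: (v - proj_W(v)) · u_2 = 0  (should be 0).
Result: proj_W(v) = (68/19, 71/38, 97/38).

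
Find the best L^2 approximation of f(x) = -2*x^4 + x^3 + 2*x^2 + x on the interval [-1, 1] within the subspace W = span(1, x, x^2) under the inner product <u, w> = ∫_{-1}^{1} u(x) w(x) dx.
g(x) = 2*x^2/7 + 8*x/5 + 6/35

The best approximation g ∈ W is the orthogonal projection of f onto W. Writing g = a_0 + a_1 x + a_2 x^2, the coefficients solve the normal equations G · a = b where
  G_{ij} = <φ_i, φ_j> and b_i = <f, φ_i>, with φ_0 = 1, φ_1 = x, φ_2 = x^2.
G =
  [2, 0, 2/3]
  [0, 2/3, 0]
  [2/3, 0, 2/5],
b = (8/15, 16/15, 8/35).
Solving gives a_0 = 6/35, a_1 = 8/5, a_2 = 2/7, so
  g(x) = 2*x^2/7 + 8*x/5 + 6/35.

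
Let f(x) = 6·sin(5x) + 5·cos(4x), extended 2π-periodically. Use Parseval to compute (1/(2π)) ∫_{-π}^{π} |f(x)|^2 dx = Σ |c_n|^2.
Σ |c_n|^2 = 61/2

Expand |f|^2 and use orthogonality of {sin(nx), cos(mx)} on [-π, π]:
  ∫_{-π}^{π} sin(nx)^2 dx = π, ∫ cos(mx)^2 dx = π, and cross terms integrate to 0.
So ∫_{-π}^{π} f(x)^2 dx = 6^2 · π + 5^2 · π = (36 + 25)π.
Divide by 2π: (36 + 25)/2 = 61/2.
By Parseval, this equals Σ |c_n|^2.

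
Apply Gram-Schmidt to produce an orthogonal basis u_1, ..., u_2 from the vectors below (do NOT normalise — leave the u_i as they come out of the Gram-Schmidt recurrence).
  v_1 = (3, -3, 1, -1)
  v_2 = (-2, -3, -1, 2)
Orthogonal basis:
  u_1 = (3, -3, 1, -1)
  u_2 = (-2, -3, -1, 2)

Apply the Gram-Schmidt recurrence
  u_1 = v_1
  u_i = v_i − Σ_{j<i} ((v_i · u_j) / (u_j · u_j)) · u_j.

Step by step this gives:
  u_1 = (3, -3, 1, -1)
  u_2 = (-2, -3, -1, 2)

Orthogonality check:
  u_2 · u_1 = 0 (should be 0)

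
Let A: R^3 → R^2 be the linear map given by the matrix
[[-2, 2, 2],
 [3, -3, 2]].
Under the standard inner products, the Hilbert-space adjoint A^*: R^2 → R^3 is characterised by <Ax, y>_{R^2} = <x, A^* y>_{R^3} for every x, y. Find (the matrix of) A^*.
A^* = A^T =
[[-2, 3],
 [2, -3],
 [2, 2]]

For real matrices with standard dot products, the defining identity <Ax, y> = <x, A^* y> gives (Ax)^T y = x^T (A^*) y, i.e. x^T A^T y = x^T (A^*) y. Since this holds for all x, y, we must have A^* = A^T. Therefore
A^* =
[[-2, 3],
 [2, -3],
 [2, 2]].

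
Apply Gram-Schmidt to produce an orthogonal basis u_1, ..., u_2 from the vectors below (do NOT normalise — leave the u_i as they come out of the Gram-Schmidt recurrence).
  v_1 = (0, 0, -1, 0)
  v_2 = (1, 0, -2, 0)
Orthogonal basis:
  u_1 = (0, 0, -1, 0)
  u_2 = (1, 0, 0, 0)

Apply the Gram-Schmidt recurrence
  u_1 = v_1
  u_i = v_i − Σ_{j<i} ((v_i · u_j) / (u_j · u_j)) · u_j.

Step by step this gives:
  u_1 = (0, 0, -1, 0)
  u_2 = (1, 0, 0, 0)

Orthogonality check:
  u_2 · u_1 = 0 (should be 0)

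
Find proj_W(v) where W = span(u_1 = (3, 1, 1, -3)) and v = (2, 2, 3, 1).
proj_W(v) = (6/5, 2/5, 2/5, -6/5)

Set up U = [u_1 | ... | u_1] ∈ R^(4×1). The projector onto W = col(U) is P = U (U^T U)^(-1) U^T.
Compute U^T U =
  [20],
and U^T v = (8).
Solve U^T U · c = U^T v for the coefficients: c = (2/5). The projection is proj_W(v) = U c.
Check: (v - proj_W(v)) · u_1 = 0  (should be 0).
Result: proj_W(v) = (6/5, 2/5, 2/5, -6/5).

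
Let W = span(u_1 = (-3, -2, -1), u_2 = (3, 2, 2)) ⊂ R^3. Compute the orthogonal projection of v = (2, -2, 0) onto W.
proj_W(v) = (6/13, 4/13, 0)

Set up U = [u_1 | ... | u_2] ∈ R^(3×2). The projector onto W = col(U) is P = U (U^T U)^(-1) U^T.
Compute U^T U =
  [14, -15]
  [-15, 17],
and U^T v = (-2, 2).
Solve U^T U · c = U^T v for the coefficients: c = (-4/13, -2/13). The projection is proj_W(v) = U c.
Check: (v - proj_W(v)) · u_1 = 0  (should be 0).
Check: (v - proj_W(v)) · u_2 = 0  (should be 0).
Result: proj_W(v) = (6/13, 4/13, 0).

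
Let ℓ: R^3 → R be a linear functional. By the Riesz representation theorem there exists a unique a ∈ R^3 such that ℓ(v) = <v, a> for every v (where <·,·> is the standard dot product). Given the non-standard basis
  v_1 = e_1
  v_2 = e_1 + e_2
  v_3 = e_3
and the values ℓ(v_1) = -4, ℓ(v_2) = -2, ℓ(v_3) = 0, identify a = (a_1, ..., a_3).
a = (-4, 2, 0)

Write a = (a_1, ..., a_3) in the standard basis. For each basis vector v_i, ℓ(v_i) = <v_i, a> is a linear equation in the a_j's. Collect the n equations into a matrix system V a = ℓ, where row i of V is v_i (expressed in the standard basis). Since V is invertible (lower-triangular with 1s on the diagonal, up to permutation), solve by back-substitution:
  V =
[[1, 0, 0],
 [1, 1, 0],
 [0, 0, 1]]
  V a = (-4, -2, 0)
Solving gives a = (-4, 2, 0).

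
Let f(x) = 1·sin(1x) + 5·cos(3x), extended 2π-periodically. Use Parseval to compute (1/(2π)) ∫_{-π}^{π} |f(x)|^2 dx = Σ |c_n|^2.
Σ |c_n|^2 = 13

Expand |f|^2 and use orthogonality of {sin(nx), cos(mx)} on [-π, π]:
  ∫_{-π}^{π} sin(nx)^2 dx = π, ∫ cos(mx)^2 dx = π, and cross terms integrate to 0.
So ∫_{-π}^{π} f(x)^2 dx = 1^2 · π + 5^2 · π = (1 + 25)π.
Divide by 2π: (1 + 25)/2 = 13.
By Parseval, this equals Σ |c_n|^2.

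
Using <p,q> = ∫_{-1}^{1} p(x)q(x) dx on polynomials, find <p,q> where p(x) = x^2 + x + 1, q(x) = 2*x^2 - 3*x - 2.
<p,q> = -26/5

Expand the product: p(x)·q(x) = 2*x^4 - x^3 - 3*x^2 - 5*x - 2.
∫_{-1}^{1} of each monomial x^k gives [2/(k+1) if k even, 0 if k odd]. Integrating term-by-term (or equivalently evaluating the antiderivative F(x) = 2*x^5/5 - x^4/4 - x^3 - 5*x^2/2 - 2*x at the endpoints):
  F(1) − F(−1) = -107/20 − (-3/20) = -26/5.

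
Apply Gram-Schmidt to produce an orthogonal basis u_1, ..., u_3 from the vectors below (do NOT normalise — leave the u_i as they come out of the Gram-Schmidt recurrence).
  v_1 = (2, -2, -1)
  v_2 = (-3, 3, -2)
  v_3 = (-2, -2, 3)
Orthogonal basis:
  u_1 = (2, -2, -1)
  u_2 = (-7/9, 7/9, -28/9)
  u_3 = (-2, -2, 0)

Apply the Gram-Schmidt recurrence
  u_1 = v_1
  u_i = v_i − Σ_{j<i} ((v_i · u_j) / (u_j · u_j)) · u_j.

Step by step this gives:
  u_1 = (2, -2, -1)
  u_2 = (-7/9, 7/9, -28/9)
  u_3 = (-2, -2, 0)

Orthogonality check:
  u_2 · u_1 = 0 (should be 0)
  u_3 · u_1 = 0 (should be 0)
  u_3 · u_2 = 0 (should be 0)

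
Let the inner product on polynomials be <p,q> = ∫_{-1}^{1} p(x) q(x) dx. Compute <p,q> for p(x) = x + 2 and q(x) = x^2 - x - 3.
<p,q> = -34/3

Expand the product: p(x)·q(x) = x^3 + x^2 - 5*x - 6.
∫_{-1}^{1} of each monomial x^k gives [2/(k+1) if k even, 0 if k odd]. Integrating term-by-term (or equivalently evaluating the antiderivative F(x) = x^4/4 + x^3/3 - 5*x^2/2 - 6*x at the endpoints):
  F(1) − F(−1) = -95/12 − (41/12) = -34/3.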